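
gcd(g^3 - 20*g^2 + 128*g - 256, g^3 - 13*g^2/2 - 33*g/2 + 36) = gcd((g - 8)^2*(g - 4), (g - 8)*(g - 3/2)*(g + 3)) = g - 8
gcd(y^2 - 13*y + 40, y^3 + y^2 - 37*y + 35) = y - 5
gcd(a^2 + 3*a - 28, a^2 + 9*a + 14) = a + 7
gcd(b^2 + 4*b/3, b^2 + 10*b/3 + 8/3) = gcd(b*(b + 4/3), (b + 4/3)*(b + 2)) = b + 4/3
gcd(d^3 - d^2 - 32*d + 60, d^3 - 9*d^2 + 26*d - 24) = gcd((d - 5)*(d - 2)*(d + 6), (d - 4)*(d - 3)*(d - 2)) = d - 2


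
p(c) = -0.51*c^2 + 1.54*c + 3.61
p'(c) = 1.54 - 1.02*c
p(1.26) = 4.74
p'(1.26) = 0.25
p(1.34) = 4.76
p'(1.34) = 0.17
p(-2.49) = -3.39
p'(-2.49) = 4.08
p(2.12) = 4.58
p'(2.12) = -0.62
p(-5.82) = -22.63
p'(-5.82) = 7.48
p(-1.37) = 0.54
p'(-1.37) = 2.94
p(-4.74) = -15.15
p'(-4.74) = 6.37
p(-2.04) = -1.65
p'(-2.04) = 3.62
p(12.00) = -51.35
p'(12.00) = -10.70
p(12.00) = -51.35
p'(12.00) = -10.70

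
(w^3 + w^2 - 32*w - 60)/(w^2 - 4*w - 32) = (-w^3 - w^2 + 32*w + 60)/(-w^2 + 4*w + 32)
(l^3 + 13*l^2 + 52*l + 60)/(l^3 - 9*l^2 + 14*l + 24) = (l^3 + 13*l^2 + 52*l + 60)/(l^3 - 9*l^2 + 14*l + 24)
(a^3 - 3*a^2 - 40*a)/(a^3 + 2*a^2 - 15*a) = (a - 8)/(a - 3)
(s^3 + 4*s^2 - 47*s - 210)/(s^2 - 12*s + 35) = (s^2 + 11*s + 30)/(s - 5)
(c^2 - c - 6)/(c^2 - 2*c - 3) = (c + 2)/(c + 1)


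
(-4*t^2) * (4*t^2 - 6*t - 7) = -16*t^4 + 24*t^3 + 28*t^2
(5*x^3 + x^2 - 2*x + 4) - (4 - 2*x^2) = 5*x^3 + 3*x^2 - 2*x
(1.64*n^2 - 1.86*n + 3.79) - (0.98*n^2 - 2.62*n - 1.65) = 0.66*n^2 + 0.76*n + 5.44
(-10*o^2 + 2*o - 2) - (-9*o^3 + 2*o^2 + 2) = 9*o^3 - 12*o^2 + 2*o - 4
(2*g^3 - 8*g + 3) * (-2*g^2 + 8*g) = -4*g^5 + 16*g^4 + 16*g^3 - 70*g^2 + 24*g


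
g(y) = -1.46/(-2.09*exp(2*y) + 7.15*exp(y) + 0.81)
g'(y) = -1.46*(4.18*exp(2*y) - 7.15*exp(y))/(-2.09*exp(2*y) + 7.15*exp(y) + 0.81)^2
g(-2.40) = -1.01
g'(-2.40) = 0.43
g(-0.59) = -0.35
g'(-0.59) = 0.23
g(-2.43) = -1.03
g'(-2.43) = 0.43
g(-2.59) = -1.09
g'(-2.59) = 0.42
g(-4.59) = -1.65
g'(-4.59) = 0.14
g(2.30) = 0.01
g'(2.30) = -0.03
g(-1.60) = -0.67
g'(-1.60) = 0.40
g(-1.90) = -0.80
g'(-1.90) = 0.42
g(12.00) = 0.00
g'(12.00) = 0.00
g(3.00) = 0.00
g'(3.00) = 0.00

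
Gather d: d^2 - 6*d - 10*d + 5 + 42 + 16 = d^2 - 16*d + 63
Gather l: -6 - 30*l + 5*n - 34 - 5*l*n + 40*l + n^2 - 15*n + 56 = l*(10 - 5*n) + n^2 - 10*n + 16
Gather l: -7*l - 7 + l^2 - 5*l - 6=l^2 - 12*l - 13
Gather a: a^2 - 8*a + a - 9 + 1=a^2 - 7*a - 8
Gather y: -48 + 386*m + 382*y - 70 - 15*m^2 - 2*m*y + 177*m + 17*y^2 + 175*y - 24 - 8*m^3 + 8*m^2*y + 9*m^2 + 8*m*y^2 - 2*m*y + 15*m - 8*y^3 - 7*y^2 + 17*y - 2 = -8*m^3 - 6*m^2 + 578*m - 8*y^3 + y^2*(8*m + 10) + y*(8*m^2 - 4*m + 574) - 144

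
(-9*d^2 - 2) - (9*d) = -9*d^2 - 9*d - 2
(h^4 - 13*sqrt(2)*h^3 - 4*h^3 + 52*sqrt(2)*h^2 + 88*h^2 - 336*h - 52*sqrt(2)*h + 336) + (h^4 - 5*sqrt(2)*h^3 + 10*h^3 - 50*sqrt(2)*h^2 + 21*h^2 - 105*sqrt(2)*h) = 2*h^4 - 18*sqrt(2)*h^3 + 6*h^3 + 2*sqrt(2)*h^2 + 109*h^2 - 336*h - 157*sqrt(2)*h + 336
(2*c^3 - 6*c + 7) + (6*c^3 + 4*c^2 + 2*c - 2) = 8*c^3 + 4*c^2 - 4*c + 5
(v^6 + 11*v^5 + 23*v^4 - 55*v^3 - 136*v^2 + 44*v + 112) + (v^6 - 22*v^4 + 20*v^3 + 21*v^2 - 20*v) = 2*v^6 + 11*v^5 + v^4 - 35*v^3 - 115*v^2 + 24*v + 112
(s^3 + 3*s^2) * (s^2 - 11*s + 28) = s^5 - 8*s^4 - 5*s^3 + 84*s^2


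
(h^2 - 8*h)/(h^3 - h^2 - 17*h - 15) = h*(8 - h)/(-h^3 + h^2 + 17*h + 15)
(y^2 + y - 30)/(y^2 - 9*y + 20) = (y + 6)/(y - 4)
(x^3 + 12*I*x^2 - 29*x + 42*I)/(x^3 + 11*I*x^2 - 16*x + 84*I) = (x - I)/(x - 2*I)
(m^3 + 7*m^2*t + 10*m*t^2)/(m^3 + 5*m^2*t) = (m + 2*t)/m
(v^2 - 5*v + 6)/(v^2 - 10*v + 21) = (v - 2)/(v - 7)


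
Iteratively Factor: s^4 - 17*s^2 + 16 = (s + 1)*(s^3 - s^2 - 16*s + 16) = (s - 4)*(s + 1)*(s^2 + 3*s - 4) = (s - 4)*(s - 1)*(s + 1)*(s + 4)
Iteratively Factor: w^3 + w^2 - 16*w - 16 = (w - 4)*(w^2 + 5*w + 4) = (w - 4)*(w + 1)*(w + 4)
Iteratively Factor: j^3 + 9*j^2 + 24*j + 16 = (j + 1)*(j^2 + 8*j + 16) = (j + 1)*(j + 4)*(j + 4)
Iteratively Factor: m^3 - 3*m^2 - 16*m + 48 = (m - 3)*(m^2 - 16) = (m - 3)*(m + 4)*(m - 4)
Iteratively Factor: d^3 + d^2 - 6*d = (d)*(d^2 + d - 6) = d*(d - 2)*(d + 3)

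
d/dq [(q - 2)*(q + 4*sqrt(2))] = 2*q - 2 + 4*sqrt(2)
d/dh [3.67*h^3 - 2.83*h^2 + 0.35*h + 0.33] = 11.01*h^2 - 5.66*h + 0.35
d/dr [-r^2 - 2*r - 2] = -2*r - 2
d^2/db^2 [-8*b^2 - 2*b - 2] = -16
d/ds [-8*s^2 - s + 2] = -16*s - 1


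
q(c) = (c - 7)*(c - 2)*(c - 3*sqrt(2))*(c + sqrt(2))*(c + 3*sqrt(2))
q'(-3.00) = -188.35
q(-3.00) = 713.60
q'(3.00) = 49.24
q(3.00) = 158.91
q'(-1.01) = -353.44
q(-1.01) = -165.48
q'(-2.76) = -340.10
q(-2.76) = 649.13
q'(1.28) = 244.91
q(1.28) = -181.55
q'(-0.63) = -231.43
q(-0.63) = -277.02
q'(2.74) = 114.74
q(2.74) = 137.41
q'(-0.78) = -281.07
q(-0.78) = -238.56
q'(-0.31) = -123.70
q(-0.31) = -333.83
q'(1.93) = 244.89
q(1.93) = -16.94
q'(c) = (c - 7)*(c - 2)*(c - 3*sqrt(2))*(c + sqrt(2)) + (c - 7)*(c - 2)*(c - 3*sqrt(2))*(c + 3*sqrt(2)) + (c - 7)*(c - 2)*(c + sqrt(2))*(c + 3*sqrt(2)) + (c - 7)*(c - 3*sqrt(2))*(c + sqrt(2))*(c + 3*sqrt(2)) + (c - 2)*(c - 3*sqrt(2))*(c + sqrt(2))*(c + 3*sqrt(2))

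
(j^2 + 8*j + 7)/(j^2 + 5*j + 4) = (j + 7)/(j + 4)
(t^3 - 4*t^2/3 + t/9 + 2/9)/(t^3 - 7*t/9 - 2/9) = (3*t - 2)/(3*t + 2)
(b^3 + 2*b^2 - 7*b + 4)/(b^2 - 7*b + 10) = (b^3 + 2*b^2 - 7*b + 4)/(b^2 - 7*b + 10)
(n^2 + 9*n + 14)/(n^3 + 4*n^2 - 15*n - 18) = (n^2 + 9*n + 14)/(n^3 + 4*n^2 - 15*n - 18)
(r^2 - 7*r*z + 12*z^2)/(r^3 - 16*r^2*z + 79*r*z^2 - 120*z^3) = (r - 4*z)/(r^2 - 13*r*z + 40*z^2)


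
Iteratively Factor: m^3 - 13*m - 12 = (m + 3)*(m^2 - 3*m - 4) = (m - 4)*(m + 3)*(m + 1)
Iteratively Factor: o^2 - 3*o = (o - 3)*(o)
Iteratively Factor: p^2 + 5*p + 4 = (p + 4)*(p + 1)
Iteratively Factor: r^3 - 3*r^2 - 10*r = (r + 2)*(r^2 - 5*r) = (r - 5)*(r + 2)*(r)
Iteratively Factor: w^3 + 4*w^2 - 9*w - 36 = (w + 3)*(w^2 + w - 12) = (w + 3)*(w + 4)*(w - 3)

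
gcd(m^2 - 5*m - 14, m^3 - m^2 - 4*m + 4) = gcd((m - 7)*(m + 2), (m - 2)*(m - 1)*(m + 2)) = m + 2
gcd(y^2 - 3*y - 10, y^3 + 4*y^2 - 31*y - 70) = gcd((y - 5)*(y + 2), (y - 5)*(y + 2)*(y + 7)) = y^2 - 3*y - 10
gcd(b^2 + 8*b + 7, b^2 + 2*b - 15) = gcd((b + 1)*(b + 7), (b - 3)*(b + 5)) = 1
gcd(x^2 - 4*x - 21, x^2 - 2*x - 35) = x - 7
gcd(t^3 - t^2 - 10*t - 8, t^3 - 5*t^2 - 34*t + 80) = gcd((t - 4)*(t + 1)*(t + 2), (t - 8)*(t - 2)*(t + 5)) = 1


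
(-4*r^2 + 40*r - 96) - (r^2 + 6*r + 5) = -5*r^2 + 34*r - 101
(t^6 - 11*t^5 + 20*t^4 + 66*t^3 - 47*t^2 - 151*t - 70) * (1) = t^6 - 11*t^5 + 20*t^4 + 66*t^3 - 47*t^2 - 151*t - 70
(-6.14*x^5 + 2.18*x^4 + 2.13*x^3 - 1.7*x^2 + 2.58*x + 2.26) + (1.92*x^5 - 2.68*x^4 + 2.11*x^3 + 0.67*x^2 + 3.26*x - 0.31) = -4.22*x^5 - 0.5*x^4 + 4.24*x^3 - 1.03*x^2 + 5.84*x + 1.95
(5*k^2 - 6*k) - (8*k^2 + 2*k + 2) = -3*k^2 - 8*k - 2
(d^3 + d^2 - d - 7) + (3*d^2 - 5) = d^3 + 4*d^2 - d - 12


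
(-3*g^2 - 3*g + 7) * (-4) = 12*g^2 + 12*g - 28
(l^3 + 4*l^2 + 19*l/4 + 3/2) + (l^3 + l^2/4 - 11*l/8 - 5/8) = 2*l^3 + 17*l^2/4 + 27*l/8 + 7/8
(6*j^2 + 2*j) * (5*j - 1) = 30*j^3 + 4*j^2 - 2*j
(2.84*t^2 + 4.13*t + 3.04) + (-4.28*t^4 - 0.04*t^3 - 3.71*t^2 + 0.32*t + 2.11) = -4.28*t^4 - 0.04*t^3 - 0.87*t^2 + 4.45*t + 5.15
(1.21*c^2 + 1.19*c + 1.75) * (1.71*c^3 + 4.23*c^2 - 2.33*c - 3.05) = 2.0691*c^5 + 7.1532*c^4 + 5.2069*c^3 + 0.939300000000001*c^2 - 7.707*c - 5.3375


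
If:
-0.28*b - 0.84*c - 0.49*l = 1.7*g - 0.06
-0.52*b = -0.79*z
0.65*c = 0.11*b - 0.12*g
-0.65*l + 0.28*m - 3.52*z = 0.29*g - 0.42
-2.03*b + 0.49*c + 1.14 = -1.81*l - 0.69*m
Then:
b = 1.51923076923077*z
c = 0.234314880700781*z - 0.00952459607132102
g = 0.123422601332307*z + 0.0515915620529889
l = -1.69801538252693*z - 0.0402142750819824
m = 8.75743769908524*z - 1.53992044931401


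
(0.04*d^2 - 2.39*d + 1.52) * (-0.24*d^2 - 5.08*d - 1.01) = -0.0096*d^4 + 0.3704*d^3 + 11.736*d^2 - 5.3077*d - 1.5352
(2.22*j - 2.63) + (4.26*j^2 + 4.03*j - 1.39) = 4.26*j^2 + 6.25*j - 4.02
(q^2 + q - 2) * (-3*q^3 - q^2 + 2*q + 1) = -3*q^5 - 4*q^4 + 7*q^3 + 5*q^2 - 3*q - 2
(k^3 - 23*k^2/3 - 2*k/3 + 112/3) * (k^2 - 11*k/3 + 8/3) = k^5 - 34*k^4/3 + 271*k^3/9 + 58*k^2/3 - 416*k/3 + 896/9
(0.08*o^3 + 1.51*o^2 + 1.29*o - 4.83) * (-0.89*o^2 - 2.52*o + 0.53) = -0.0712*o^5 - 1.5455*o^4 - 4.9109*o^3 + 1.8482*o^2 + 12.8553*o - 2.5599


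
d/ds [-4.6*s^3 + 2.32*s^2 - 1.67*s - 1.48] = -13.8*s^2 + 4.64*s - 1.67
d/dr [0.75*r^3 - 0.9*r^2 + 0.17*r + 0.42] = 2.25*r^2 - 1.8*r + 0.17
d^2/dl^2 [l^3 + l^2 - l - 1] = 6*l + 2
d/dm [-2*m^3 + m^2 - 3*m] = -6*m^2 + 2*m - 3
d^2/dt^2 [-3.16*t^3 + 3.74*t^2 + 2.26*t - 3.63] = 7.48 - 18.96*t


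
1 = 1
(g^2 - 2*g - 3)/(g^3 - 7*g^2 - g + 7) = (g - 3)/(g^2 - 8*g + 7)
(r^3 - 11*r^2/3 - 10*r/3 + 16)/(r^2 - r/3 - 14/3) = (3*r^2 - 17*r + 24)/(3*r - 7)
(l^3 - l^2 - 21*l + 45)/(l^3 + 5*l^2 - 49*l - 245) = (l^2 - 6*l + 9)/(l^2 - 49)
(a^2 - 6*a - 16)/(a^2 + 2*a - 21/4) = 4*(a^2 - 6*a - 16)/(4*a^2 + 8*a - 21)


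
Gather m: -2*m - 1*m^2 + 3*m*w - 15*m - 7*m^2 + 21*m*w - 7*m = -8*m^2 + m*(24*w - 24)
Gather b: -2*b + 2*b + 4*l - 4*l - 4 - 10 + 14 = 0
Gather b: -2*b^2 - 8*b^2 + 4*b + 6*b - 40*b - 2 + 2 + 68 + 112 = -10*b^2 - 30*b + 180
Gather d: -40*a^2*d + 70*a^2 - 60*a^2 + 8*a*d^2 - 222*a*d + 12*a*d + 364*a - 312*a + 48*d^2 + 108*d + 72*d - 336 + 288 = 10*a^2 + 52*a + d^2*(8*a + 48) + d*(-40*a^2 - 210*a + 180) - 48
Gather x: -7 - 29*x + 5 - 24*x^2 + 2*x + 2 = -24*x^2 - 27*x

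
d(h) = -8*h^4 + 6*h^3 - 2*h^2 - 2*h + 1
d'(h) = -32*h^3 + 18*h^2 - 4*h - 2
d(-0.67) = -1.97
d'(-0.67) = 18.38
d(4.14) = -1965.94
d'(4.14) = -1980.70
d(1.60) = -35.17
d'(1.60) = -93.39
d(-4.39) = -3507.70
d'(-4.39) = 3069.80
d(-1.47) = -56.80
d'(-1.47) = 144.42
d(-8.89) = -54323.44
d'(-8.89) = 23939.19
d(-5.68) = -9478.57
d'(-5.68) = 6465.46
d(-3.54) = -1539.48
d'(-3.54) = 1657.31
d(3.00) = -509.00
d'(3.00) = -716.00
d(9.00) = -48293.00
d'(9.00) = -21908.00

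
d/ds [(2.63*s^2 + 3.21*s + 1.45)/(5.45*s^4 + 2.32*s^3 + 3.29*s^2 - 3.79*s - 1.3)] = (-28.667*s^5 - 58.5851*s^4 - 46.5044*s^3 - 30.6206*s^2 - 16.379*s + 1.3225)/(29.7025*s^8 + 25.288*s^7 + 41.2434*s^6 - 26.0454*s^5 - 20.9315*s^4 - 30.9702*s^3 + 5.8101*s^2 + 9.854*s + 1.69)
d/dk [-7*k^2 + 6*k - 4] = 6 - 14*k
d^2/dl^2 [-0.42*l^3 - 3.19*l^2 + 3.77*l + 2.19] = -2.52*l - 6.38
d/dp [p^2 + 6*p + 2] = 2*p + 6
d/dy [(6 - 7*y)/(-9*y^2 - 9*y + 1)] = (-63*y^2 + 108*y + 47)/(81*y^4 + 162*y^3 + 63*y^2 - 18*y + 1)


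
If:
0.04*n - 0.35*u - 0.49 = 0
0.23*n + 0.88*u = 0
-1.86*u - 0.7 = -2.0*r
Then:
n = 3.73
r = -0.56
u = -0.97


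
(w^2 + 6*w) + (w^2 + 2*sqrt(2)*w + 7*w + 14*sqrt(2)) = 2*w^2 + 2*sqrt(2)*w + 13*w + 14*sqrt(2)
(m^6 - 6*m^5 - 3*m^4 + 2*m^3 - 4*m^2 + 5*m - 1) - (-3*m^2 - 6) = m^6 - 6*m^5 - 3*m^4 + 2*m^3 - m^2 + 5*m + 5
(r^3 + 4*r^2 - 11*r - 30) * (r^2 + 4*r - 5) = r^5 + 8*r^4 - 94*r^2 - 65*r + 150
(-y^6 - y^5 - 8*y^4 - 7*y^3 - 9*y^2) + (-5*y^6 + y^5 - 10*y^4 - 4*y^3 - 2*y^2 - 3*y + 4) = -6*y^6 - 18*y^4 - 11*y^3 - 11*y^2 - 3*y + 4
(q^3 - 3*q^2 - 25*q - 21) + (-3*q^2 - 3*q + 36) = q^3 - 6*q^2 - 28*q + 15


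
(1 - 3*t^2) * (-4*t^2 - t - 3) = 12*t^4 + 3*t^3 + 5*t^2 - t - 3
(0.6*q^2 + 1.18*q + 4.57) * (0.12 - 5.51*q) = -3.306*q^3 - 6.4298*q^2 - 25.0391*q + 0.5484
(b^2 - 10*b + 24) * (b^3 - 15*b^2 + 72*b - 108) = b^5 - 25*b^4 + 246*b^3 - 1188*b^2 + 2808*b - 2592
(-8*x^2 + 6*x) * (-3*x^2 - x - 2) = 24*x^4 - 10*x^3 + 10*x^2 - 12*x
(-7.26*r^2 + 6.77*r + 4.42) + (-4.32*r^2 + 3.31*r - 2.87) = -11.58*r^2 + 10.08*r + 1.55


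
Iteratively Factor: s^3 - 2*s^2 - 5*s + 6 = (s + 2)*(s^2 - 4*s + 3) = (s - 3)*(s + 2)*(s - 1)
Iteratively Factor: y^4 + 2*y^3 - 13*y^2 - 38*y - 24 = (y + 1)*(y^3 + y^2 - 14*y - 24) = (y + 1)*(y + 3)*(y^2 - 2*y - 8) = (y + 1)*(y + 2)*(y + 3)*(y - 4)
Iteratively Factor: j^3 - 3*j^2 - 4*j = (j)*(j^2 - 3*j - 4) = j*(j + 1)*(j - 4)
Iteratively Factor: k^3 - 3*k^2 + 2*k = (k - 1)*(k^2 - 2*k) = (k - 2)*(k - 1)*(k)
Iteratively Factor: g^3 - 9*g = (g - 3)*(g^2 + 3*g) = (g - 3)*(g + 3)*(g)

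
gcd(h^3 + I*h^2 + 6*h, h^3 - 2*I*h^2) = h^2 - 2*I*h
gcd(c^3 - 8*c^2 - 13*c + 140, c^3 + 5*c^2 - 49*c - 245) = c - 7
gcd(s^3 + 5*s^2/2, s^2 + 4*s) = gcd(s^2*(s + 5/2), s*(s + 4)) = s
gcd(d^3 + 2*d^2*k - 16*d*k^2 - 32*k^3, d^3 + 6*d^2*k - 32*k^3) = d + 4*k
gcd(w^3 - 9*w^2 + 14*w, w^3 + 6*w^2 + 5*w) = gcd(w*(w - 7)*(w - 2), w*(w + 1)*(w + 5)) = w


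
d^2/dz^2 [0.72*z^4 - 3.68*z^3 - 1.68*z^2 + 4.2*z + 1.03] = 8.64*z^2 - 22.08*z - 3.36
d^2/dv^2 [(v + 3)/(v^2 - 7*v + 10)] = 2*((4 - 3*v)*(v^2 - 7*v + 10) + (v + 3)*(2*v - 7)^2)/(v^2 - 7*v + 10)^3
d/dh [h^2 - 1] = 2*h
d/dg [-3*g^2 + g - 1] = 1 - 6*g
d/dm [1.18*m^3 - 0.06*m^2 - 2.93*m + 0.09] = 3.54*m^2 - 0.12*m - 2.93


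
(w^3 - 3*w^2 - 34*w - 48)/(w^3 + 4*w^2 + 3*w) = (w^2 - 6*w - 16)/(w*(w + 1))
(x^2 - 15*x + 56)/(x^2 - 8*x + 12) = (x^2 - 15*x + 56)/(x^2 - 8*x + 12)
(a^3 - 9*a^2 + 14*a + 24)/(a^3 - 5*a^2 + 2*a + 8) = (a - 6)/(a - 2)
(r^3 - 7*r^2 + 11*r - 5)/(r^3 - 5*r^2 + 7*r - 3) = (r - 5)/(r - 3)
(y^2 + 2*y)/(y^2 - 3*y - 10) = y/(y - 5)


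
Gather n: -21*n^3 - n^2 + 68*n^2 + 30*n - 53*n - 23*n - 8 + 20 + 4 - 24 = -21*n^3 + 67*n^2 - 46*n - 8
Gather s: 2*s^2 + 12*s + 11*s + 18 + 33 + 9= 2*s^2 + 23*s + 60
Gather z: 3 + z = z + 3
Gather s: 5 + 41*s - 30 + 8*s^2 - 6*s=8*s^2 + 35*s - 25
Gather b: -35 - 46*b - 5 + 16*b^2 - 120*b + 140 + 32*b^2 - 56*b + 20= 48*b^2 - 222*b + 120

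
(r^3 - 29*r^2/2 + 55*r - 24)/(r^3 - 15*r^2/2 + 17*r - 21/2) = (2*r^3 - 29*r^2 + 110*r - 48)/(2*r^3 - 15*r^2 + 34*r - 21)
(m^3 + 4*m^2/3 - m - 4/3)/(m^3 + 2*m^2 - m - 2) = (m + 4/3)/(m + 2)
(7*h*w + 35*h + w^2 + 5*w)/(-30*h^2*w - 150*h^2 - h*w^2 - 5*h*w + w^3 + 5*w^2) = (7*h + w)/(-30*h^2 - h*w + w^2)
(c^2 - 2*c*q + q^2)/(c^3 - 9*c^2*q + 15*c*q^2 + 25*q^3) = (c^2 - 2*c*q + q^2)/(c^3 - 9*c^2*q + 15*c*q^2 + 25*q^3)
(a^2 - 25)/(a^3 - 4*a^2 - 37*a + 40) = (a - 5)/(a^2 - 9*a + 8)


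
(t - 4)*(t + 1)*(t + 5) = t^3 + 2*t^2 - 19*t - 20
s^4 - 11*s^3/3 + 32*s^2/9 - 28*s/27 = s*(s - 7/3)*(s - 2/3)^2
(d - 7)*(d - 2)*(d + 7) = d^3 - 2*d^2 - 49*d + 98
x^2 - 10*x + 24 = (x - 6)*(x - 4)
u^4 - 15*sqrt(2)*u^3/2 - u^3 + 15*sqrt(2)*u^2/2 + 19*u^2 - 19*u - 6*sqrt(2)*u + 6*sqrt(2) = (u - 1)*(u - 6*sqrt(2))*(u - sqrt(2))*(u - sqrt(2)/2)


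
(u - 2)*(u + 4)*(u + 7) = u^3 + 9*u^2 + 6*u - 56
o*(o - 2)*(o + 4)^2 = o^4 + 6*o^3 - 32*o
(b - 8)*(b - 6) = b^2 - 14*b + 48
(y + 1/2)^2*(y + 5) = y^3 + 6*y^2 + 21*y/4 + 5/4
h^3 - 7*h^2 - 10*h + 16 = (h - 8)*(h - 1)*(h + 2)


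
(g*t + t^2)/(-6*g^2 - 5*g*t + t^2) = t/(-6*g + t)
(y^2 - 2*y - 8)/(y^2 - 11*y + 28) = (y + 2)/(y - 7)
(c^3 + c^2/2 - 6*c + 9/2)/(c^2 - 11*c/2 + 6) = (c^2 + 2*c - 3)/(c - 4)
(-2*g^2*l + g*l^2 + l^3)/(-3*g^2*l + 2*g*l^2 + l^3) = (2*g + l)/(3*g + l)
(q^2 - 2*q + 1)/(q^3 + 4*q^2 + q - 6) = (q - 1)/(q^2 + 5*q + 6)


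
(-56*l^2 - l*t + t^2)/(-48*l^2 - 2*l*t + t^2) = (7*l + t)/(6*l + t)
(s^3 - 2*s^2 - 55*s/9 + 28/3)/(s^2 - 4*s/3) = s - 2/3 - 7/s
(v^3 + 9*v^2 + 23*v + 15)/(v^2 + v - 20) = (v^2 + 4*v + 3)/(v - 4)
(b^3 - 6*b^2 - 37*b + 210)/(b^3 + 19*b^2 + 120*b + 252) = (b^2 - 12*b + 35)/(b^2 + 13*b + 42)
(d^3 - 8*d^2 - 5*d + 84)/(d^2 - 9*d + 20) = (d^2 - 4*d - 21)/(d - 5)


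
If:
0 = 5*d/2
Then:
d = 0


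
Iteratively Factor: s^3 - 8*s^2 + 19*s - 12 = (s - 3)*(s^2 - 5*s + 4) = (s - 4)*(s - 3)*(s - 1)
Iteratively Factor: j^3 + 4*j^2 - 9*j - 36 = (j - 3)*(j^2 + 7*j + 12) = (j - 3)*(j + 4)*(j + 3)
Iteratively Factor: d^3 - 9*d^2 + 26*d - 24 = (d - 3)*(d^2 - 6*d + 8) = (d - 4)*(d - 3)*(d - 2)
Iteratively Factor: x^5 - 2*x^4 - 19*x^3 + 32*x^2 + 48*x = (x)*(x^4 - 2*x^3 - 19*x^2 + 32*x + 48) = x*(x - 4)*(x^3 + 2*x^2 - 11*x - 12) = x*(x - 4)*(x + 1)*(x^2 + x - 12) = x*(x - 4)*(x - 3)*(x + 1)*(x + 4)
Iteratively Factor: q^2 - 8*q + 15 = (q - 5)*(q - 3)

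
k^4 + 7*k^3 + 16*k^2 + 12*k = k*(k + 2)^2*(k + 3)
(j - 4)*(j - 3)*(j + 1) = j^3 - 6*j^2 + 5*j + 12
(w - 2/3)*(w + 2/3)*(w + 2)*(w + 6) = w^4 + 8*w^3 + 104*w^2/9 - 32*w/9 - 16/3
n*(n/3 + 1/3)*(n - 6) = n^3/3 - 5*n^2/3 - 2*n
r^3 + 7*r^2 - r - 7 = (r - 1)*(r + 1)*(r + 7)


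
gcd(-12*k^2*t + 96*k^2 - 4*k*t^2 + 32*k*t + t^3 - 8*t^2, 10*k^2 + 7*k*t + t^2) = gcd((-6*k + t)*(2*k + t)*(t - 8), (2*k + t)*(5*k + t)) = 2*k + t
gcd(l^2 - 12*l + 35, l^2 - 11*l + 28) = l - 7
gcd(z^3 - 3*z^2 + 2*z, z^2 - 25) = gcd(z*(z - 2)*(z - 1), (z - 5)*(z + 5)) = 1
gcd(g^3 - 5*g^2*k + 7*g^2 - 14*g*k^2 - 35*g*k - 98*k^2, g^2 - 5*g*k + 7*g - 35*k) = g + 7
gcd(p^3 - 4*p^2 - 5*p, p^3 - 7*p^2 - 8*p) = p^2 + p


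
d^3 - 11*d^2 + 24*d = d*(d - 8)*(d - 3)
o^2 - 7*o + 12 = (o - 4)*(o - 3)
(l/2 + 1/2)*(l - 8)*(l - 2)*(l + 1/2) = l^4/2 - 17*l^3/4 + 3*l^2/4 + 19*l/2 + 4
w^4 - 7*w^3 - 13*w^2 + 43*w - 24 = (w - 8)*(w - 1)^2*(w + 3)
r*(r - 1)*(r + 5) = r^3 + 4*r^2 - 5*r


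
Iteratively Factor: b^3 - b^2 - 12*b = (b + 3)*(b^2 - 4*b) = b*(b + 3)*(b - 4)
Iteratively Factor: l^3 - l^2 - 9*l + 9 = (l + 3)*(l^2 - 4*l + 3) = (l - 1)*(l + 3)*(l - 3)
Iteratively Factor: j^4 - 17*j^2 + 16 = (j - 1)*(j^3 + j^2 - 16*j - 16) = (j - 1)*(j + 4)*(j^2 - 3*j - 4) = (j - 1)*(j + 1)*(j + 4)*(j - 4)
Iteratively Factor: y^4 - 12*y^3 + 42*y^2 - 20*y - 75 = (y - 3)*(y^3 - 9*y^2 + 15*y + 25) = (y - 3)*(y + 1)*(y^2 - 10*y + 25) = (y - 5)*(y - 3)*(y + 1)*(y - 5)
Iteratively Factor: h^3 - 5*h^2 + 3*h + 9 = (h - 3)*(h^2 - 2*h - 3) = (h - 3)^2*(h + 1)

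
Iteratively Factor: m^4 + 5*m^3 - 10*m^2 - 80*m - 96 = (m + 3)*(m^3 + 2*m^2 - 16*m - 32) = (m + 2)*(m + 3)*(m^2 - 16) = (m - 4)*(m + 2)*(m + 3)*(m + 4)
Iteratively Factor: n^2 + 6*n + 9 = (n + 3)*(n + 3)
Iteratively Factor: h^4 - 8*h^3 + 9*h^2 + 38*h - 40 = (h - 5)*(h^3 - 3*h^2 - 6*h + 8) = (h - 5)*(h + 2)*(h^2 - 5*h + 4) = (h - 5)*(h - 1)*(h + 2)*(h - 4)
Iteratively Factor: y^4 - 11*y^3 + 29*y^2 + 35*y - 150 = (y + 2)*(y^3 - 13*y^2 + 55*y - 75) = (y - 5)*(y + 2)*(y^2 - 8*y + 15) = (y - 5)^2*(y + 2)*(y - 3)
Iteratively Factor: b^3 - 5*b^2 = (b)*(b^2 - 5*b) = b*(b - 5)*(b)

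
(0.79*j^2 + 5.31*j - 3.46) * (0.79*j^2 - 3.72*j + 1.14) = 0.6241*j^4 + 1.2561*j^3 - 21.586*j^2 + 18.9246*j - 3.9444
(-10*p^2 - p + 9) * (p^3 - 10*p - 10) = -10*p^5 - p^4 + 109*p^3 + 110*p^2 - 80*p - 90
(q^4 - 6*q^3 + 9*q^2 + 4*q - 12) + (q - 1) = q^4 - 6*q^3 + 9*q^2 + 5*q - 13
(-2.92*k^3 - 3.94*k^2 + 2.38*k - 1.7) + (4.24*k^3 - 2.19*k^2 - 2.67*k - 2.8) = 1.32*k^3 - 6.13*k^2 - 0.29*k - 4.5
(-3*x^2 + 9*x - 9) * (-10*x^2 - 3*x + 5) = 30*x^4 - 81*x^3 + 48*x^2 + 72*x - 45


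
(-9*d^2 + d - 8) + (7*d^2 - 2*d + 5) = -2*d^2 - d - 3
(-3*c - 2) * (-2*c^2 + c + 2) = 6*c^3 + c^2 - 8*c - 4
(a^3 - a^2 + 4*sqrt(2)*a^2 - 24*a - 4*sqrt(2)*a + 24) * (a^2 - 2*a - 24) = a^5 - 3*a^4 + 4*sqrt(2)*a^4 - 46*a^3 - 12*sqrt(2)*a^3 - 88*sqrt(2)*a^2 + 96*a^2 + 96*sqrt(2)*a + 528*a - 576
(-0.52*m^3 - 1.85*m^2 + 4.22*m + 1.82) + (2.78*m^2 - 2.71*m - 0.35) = -0.52*m^3 + 0.93*m^2 + 1.51*m + 1.47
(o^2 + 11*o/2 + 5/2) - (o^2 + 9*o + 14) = -7*o/2 - 23/2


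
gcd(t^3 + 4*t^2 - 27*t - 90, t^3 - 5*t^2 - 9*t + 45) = t^2 - 2*t - 15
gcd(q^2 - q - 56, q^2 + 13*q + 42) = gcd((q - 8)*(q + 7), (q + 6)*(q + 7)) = q + 7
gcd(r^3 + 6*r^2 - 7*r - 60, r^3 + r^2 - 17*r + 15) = r^2 + 2*r - 15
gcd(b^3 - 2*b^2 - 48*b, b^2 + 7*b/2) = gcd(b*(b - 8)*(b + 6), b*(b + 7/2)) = b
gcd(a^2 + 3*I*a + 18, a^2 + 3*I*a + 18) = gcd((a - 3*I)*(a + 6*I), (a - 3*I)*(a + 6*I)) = a^2 + 3*I*a + 18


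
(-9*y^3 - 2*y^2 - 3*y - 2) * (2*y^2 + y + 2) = -18*y^5 - 13*y^4 - 26*y^3 - 11*y^2 - 8*y - 4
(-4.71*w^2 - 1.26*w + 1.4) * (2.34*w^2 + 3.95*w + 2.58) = -11.0214*w^4 - 21.5529*w^3 - 13.8528*w^2 + 2.2792*w + 3.612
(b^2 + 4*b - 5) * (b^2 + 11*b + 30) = b^4 + 15*b^3 + 69*b^2 + 65*b - 150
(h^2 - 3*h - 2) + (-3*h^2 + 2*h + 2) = -2*h^2 - h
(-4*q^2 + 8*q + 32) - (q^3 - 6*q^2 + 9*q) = -q^3 + 2*q^2 - q + 32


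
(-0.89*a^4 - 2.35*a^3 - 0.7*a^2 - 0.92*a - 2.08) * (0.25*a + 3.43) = -0.2225*a^5 - 3.6402*a^4 - 8.2355*a^3 - 2.631*a^2 - 3.6756*a - 7.1344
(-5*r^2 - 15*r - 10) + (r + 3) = -5*r^2 - 14*r - 7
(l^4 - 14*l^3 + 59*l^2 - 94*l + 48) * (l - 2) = l^5 - 16*l^4 + 87*l^3 - 212*l^2 + 236*l - 96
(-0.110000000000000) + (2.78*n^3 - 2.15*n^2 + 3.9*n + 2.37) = 2.78*n^3 - 2.15*n^2 + 3.9*n + 2.26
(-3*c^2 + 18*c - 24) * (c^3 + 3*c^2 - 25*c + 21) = -3*c^5 + 9*c^4 + 105*c^3 - 585*c^2 + 978*c - 504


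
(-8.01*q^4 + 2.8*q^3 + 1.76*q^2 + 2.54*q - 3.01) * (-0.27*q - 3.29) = 2.1627*q^5 + 25.5969*q^4 - 9.6872*q^3 - 6.4762*q^2 - 7.5439*q + 9.9029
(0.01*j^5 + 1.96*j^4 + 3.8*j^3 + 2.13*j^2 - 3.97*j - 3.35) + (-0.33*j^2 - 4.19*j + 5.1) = 0.01*j^5 + 1.96*j^4 + 3.8*j^3 + 1.8*j^2 - 8.16*j + 1.75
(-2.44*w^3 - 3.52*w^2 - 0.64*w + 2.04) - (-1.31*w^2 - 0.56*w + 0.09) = -2.44*w^3 - 2.21*w^2 - 0.08*w + 1.95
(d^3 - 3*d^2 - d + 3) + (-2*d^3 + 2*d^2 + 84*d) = -d^3 - d^2 + 83*d + 3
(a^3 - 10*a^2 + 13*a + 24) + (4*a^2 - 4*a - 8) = a^3 - 6*a^2 + 9*a + 16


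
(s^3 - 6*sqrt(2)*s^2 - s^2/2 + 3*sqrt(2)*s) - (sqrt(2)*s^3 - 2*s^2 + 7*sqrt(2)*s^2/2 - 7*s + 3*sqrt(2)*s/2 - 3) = -sqrt(2)*s^3 + s^3 - 19*sqrt(2)*s^2/2 + 3*s^2/2 + 3*sqrt(2)*s/2 + 7*s + 3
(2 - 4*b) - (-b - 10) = 12 - 3*b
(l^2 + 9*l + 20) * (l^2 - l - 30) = l^4 + 8*l^3 - 19*l^2 - 290*l - 600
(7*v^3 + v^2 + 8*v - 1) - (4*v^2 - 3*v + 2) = 7*v^3 - 3*v^2 + 11*v - 3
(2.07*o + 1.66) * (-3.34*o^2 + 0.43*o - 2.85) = -6.9138*o^3 - 4.6543*o^2 - 5.1857*o - 4.731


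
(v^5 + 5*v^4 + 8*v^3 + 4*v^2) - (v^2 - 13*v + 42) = v^5 + 5*v^4 + 8*v^3 + 3*v^2 + 13*v - 42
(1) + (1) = 2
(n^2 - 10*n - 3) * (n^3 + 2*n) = n^5 - 10*n^4 - n^3 - 20*n^2 - 6*n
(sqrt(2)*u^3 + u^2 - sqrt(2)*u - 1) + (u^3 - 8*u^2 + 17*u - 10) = u^3 + sqrt(2)*u^3 - 7*u^2 - sqrt(2)*u + 17*u - 11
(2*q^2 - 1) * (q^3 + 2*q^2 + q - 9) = 2*q^5 + 4*q^4 + q^3 - 20*q^2 - q + 9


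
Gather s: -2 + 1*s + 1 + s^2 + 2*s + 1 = s^2 + 3*s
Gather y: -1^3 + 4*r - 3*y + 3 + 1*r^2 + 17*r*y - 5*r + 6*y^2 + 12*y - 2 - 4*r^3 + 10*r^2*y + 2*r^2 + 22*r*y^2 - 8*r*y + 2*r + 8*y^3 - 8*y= -4*r^3 + 3*r^2 + r + 8*y^3 + y^2*(22*r + 6) + y*(10*r^2 + 9*r + 1)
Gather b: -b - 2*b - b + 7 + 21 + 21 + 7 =56 - 4*b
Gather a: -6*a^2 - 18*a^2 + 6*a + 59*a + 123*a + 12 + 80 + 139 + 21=-24*a^2 + 188*a + 252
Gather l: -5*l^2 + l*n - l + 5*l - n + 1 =-5*l^2 + l*(n + 4) - n + 1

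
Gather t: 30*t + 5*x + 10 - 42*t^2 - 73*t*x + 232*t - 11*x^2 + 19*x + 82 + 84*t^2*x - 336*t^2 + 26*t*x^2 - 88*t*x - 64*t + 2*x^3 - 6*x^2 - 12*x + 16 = t^2*(84*x - 378) + t*(26*x^2 - 161*x + 198) + 2*x^3 - 17*x^2 + 12*x + 108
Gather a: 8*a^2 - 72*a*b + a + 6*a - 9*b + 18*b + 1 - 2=8*a^2 + a*(7 - 72*b) + 9*b - 1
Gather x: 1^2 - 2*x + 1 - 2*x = 2 - 4*x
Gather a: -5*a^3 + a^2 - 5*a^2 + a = -5*a^3 - 4*a^2 + a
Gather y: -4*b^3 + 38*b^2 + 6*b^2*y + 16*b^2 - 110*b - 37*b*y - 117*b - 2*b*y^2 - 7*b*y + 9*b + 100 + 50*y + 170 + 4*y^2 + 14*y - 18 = -4*b^3 + 54*b^2 - 218*b + y^2*(4 - 2*b) + y*(6*b^2 - 44*b + 64) + 252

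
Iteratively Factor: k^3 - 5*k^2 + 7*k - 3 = (k - 3)*(k^2 - 2*k + 1) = (k - 3)*(k - 1)*(k - 1)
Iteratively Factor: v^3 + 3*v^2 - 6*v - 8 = (v + 4)*(v^2 - v - 2) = (v - 2)*(v + 4)*(v + 1)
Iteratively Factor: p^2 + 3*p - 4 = (p + 4)*(p - 1)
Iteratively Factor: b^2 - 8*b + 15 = (b - 3)*(b - 5)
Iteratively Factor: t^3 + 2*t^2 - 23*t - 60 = (t + 4)*(t^2 - 2*t - 15) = (t + 3)*(t + 4)*(t - 5)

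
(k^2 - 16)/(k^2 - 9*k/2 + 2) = 2*(k + 4)/(2*k - 1)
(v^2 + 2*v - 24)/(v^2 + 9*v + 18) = (v - 4)/(v + 3)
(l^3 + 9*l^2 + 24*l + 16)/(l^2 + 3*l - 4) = (l^2 + 5*l + 4)/(l - 1)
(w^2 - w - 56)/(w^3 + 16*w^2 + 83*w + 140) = (w - 8)/(w^2 + 9*w + 20)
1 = 1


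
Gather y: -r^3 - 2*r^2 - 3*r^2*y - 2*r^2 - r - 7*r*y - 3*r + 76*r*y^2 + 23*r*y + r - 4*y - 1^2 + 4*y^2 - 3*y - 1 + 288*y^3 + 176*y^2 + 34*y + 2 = -r^3 - 4*r^2 - 3*r + 288*y^3 + y^2*(76*r + 180) + y*(-3*r^2 + 16*r + 27)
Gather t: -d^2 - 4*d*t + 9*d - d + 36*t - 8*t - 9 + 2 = -d^2 + 8*d + t*(28 - 4*d) - 7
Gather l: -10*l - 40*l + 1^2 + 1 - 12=-50*l - 10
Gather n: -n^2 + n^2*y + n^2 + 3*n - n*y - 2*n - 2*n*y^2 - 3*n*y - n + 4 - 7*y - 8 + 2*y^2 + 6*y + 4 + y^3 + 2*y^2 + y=n^2*y + n*(-2*y^2 - 4*y) + y^3 + 4*y^2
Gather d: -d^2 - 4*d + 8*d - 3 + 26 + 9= -d^2 + 4*d + 32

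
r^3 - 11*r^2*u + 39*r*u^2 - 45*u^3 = (r - 5*u)*(r - 3*u)^2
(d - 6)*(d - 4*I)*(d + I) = d^3 - 6*d^2 - 3*I*d^2 + 4*d + 18*I*d - 24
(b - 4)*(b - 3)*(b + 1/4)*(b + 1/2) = b^4 - 25*b^3/4 + 55*b^2/8 + 65*b/8 + 3/2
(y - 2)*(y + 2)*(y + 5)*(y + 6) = y^4 + 11*y^3 + 26*y^2 - 44*y - 120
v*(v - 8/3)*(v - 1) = v^3 - 11*v^2/3 + 8*v/3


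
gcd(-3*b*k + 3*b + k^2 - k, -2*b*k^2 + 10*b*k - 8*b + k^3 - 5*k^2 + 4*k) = k - 1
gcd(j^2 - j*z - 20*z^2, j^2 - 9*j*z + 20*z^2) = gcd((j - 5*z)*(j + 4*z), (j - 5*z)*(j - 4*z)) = -j + 5*z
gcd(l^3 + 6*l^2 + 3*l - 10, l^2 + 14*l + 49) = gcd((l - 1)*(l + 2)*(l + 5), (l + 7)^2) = 1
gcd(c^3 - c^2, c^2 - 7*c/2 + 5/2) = c - 1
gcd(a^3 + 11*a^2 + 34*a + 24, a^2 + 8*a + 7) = a + 1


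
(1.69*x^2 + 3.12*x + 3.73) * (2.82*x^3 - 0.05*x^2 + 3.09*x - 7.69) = 4.7658*x^5 + 8.7139*x^4 + 15.5847*x^3 - 3.5418*x^2 - 12.4671*x - 28.6837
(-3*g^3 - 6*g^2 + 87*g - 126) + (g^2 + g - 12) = -3*g^3 - 5*g^2 + 88*g - 138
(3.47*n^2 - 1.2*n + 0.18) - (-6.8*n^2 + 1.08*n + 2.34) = 10.27*n^2 - 2.28*n - 2.16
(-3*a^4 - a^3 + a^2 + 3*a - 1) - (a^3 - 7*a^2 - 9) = -3*a^4 - 2*a^3 + 8*a^2 + 3*a + 8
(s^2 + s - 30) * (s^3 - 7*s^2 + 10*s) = s^5 - 6*s^4 - 27*s^3 + 220*s^2 - 300*s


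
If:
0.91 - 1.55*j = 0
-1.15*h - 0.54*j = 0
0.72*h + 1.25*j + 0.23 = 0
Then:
No Solution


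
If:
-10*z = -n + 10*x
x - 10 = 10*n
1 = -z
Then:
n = -10/11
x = 10/11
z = -1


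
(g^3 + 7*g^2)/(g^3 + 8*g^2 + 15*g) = g*(g + 7)/(g^2 + 8*g + 15)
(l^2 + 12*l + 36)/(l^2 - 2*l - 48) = (l + 6)/(l - 8)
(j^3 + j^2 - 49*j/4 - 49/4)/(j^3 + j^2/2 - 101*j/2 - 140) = (2*j^2 - 5*j - 7)/(2*(j^2 - 3*j - 40))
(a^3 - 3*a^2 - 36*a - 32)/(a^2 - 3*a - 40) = (a^2 + 5*a + 4)/(a + 5)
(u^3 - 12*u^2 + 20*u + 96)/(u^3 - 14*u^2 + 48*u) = (u + 2)/u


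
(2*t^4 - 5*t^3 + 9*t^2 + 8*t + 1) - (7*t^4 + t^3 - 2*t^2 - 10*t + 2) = -5*t^4 - 6*t^3 + 11*t^2 + 18*t - 1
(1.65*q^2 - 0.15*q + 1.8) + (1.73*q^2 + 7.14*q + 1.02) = 3.38*q^2 + 6.99*q + 2.82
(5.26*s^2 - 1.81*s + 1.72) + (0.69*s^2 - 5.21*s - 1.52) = 5.95*s^2 - 7.02*s + 0.2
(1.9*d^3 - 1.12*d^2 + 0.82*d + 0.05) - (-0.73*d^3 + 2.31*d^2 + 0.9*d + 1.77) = 2.63*d^3 - 3.43*d^2 - 0.0800000000000001*d - 1.72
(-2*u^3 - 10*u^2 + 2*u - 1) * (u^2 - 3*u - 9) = -2*u^5 - 4*u^4 + 50*u^3 + 83*u^2 - 15*u + 9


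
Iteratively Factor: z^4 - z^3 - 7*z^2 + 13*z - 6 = (z - 1)*(z^3 - 7*z + 6) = (z - 1)*(z + 3)*(z^2 - 3*z + 2) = (z - 1)^2*(z + 3)*(z - 2)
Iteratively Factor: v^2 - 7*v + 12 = (v - 4)*(v - 3)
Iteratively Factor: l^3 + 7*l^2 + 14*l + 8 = (l + 4)*(l^2 + 3*l + 2) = (l + 1)*(l + 4)*(l + 2)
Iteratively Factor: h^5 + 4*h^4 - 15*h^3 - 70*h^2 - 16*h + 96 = (h + 4)*(h^4 - 15*h^2 - 10*h + 24) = (h - 1)*(h + 4)*(h^3 + h^2 - 14*h - 24) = (h - 1)*(h + 2)*(h + 4)*(h^2 - h - 12) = (h - 4)*(h - 1)*(h + 2)*(h + 4)*(h + 3)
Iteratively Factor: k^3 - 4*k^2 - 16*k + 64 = (k - 4)*(k^2 - 16) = (k - 4)*(k + 4)*(k - 4)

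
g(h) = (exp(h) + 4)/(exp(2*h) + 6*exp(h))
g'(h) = (exp(h) + 4)*(-2*exp(2*h) - 6*exp(h))/(exp(2*h) + 6*exp(h))^2 + exp(h)/(exp(2*h) + 6*exp(h)) = (-exp(2*h) - 8*exp(h) - 24)*exp(-h)/(exp(2*h) + 12*exp(h) + 36)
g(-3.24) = 17.08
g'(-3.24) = -17.02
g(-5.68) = 195.36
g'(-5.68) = -195.30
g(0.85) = 0.32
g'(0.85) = -0.30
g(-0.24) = 0.90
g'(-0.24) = -0.85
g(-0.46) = 1.11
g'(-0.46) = -1.06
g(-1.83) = 4.21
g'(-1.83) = -4.16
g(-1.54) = 3.16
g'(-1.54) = -3.11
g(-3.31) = 18.31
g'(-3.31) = -18.26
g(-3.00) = 13.45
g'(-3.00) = -13.39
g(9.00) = 0.00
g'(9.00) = 0.00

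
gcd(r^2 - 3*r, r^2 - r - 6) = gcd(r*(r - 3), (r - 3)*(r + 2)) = r - 3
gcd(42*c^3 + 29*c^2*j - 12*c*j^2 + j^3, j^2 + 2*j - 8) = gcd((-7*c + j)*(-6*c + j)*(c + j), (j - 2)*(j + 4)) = 1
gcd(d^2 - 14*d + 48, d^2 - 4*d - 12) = d - 6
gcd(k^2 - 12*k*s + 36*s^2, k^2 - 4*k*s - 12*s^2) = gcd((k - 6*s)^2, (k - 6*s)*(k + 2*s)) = -k + 6*s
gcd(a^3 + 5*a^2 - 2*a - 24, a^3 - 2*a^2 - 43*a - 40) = 1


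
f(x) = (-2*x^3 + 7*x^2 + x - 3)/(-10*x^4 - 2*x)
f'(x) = (40*x^3 + 2)*(-2*x^3 + 7*x^2 + x - 3)/(-10*x^4 - 2*x)^2 + (-6*x^2 + 14*x + 1)/(-10*x^4 - 2*x) = (-10*x^6 + 70*x^5 + 15*x^4 - 56*x^3 - 7*x^2 - 3)/(50*x^8 + 20*x^5 + 2*x^2)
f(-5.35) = -0.06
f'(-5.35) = -0.02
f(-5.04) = -0.07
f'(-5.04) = -0.02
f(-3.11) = -0.13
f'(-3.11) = -0.06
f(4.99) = 0.01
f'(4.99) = 0.00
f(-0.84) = -0.69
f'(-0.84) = -0.01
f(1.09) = -0.23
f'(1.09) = 0.21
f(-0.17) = -8.92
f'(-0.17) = -53.18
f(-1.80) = -0.29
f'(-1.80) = -0.23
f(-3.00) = -0.14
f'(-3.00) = -0.07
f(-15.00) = -0.02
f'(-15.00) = 0.00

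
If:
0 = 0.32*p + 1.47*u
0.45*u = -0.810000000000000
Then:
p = 8.27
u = -1.80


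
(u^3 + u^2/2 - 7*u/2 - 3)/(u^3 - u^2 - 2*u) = (u + 3/2)/u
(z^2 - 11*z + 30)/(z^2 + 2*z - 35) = (z - 6)/(z + 7)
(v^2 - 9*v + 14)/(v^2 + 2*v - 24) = (v^2 - 9*v + 14)/(v^2 + 2*v - 24)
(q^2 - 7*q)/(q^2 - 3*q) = (q - 7)/(q - 3)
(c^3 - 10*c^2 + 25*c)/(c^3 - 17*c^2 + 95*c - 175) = c/(c - 7)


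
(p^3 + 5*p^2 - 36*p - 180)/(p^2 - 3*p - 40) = (p^2 - 36)/(p - 8)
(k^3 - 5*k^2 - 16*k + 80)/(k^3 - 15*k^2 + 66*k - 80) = (k^2 - 16)/(k^2 - 10*k + 16)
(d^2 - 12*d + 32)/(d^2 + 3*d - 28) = (d - 8)/(d + 7)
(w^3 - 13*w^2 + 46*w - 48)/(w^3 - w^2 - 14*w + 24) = (w - 8)/(w + 4)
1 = 1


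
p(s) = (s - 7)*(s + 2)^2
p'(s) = (s - 7)*(2*s + 4) + (s + 2)^2 = 3*(s - 4)*(s + 2)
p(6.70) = -22.71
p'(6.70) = 70.47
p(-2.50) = -2.38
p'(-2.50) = 9.75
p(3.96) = -107.99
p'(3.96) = -0.72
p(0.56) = -42.21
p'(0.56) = -26.42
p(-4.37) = -63.86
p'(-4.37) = 59.51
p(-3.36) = -19.16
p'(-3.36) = 30.03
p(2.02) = -80.48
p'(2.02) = -23.88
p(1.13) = -57.51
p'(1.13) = -26.95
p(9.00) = 242.00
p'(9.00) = 165.00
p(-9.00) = -784.00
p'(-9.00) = 273.00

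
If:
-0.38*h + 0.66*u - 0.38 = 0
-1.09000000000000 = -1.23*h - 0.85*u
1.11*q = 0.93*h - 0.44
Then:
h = 0.35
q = -0.10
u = 0.78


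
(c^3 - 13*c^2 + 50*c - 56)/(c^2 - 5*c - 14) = (c^2 - 6*c + 8)/(c + 2)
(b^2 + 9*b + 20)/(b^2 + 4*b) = (b + 5)/b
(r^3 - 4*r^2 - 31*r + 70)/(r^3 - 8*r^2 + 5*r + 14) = (r + 5)/(r + 1)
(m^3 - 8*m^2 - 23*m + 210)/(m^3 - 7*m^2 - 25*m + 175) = (m - 6)/(m - 5)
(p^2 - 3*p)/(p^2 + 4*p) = (p - 3)/(p + 4)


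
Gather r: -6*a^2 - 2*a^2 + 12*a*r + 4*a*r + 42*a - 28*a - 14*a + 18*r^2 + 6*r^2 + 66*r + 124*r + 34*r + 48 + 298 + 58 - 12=-8*a^2 + 24*r^2 + r*(16*a + 224) + 392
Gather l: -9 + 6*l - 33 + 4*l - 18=10*l - 60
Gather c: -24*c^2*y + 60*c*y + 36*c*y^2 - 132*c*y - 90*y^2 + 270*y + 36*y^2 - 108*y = -24*c^2*y + c*(36*y^2 - 72*y) - 54*y^2 + 162*y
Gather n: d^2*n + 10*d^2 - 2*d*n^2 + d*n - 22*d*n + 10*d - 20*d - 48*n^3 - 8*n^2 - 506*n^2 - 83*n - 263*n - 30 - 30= 10*d^2 - 10*d - 48*n^3 + n^2*(-2*d - 514) + n*(d^2 - 21*d - 346) - 60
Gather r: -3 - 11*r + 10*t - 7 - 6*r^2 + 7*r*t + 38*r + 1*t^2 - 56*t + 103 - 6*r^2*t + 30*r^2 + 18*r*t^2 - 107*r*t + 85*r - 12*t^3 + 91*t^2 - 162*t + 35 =r^2*(24 - 6*t) + r*(18*t^2 - 100*t + 112) - 12*t^3 + 92*t^2 - 208*t + 128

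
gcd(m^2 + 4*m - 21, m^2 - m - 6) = m - 3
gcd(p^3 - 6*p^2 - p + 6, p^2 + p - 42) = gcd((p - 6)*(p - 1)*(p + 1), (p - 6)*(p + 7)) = p - 6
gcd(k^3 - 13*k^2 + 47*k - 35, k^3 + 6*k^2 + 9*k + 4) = 1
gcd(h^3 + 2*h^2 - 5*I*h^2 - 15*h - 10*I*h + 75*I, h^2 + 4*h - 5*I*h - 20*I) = h - 5*I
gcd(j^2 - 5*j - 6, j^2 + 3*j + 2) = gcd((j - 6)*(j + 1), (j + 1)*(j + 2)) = j + 1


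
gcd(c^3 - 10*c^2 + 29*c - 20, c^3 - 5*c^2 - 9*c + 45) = c - 5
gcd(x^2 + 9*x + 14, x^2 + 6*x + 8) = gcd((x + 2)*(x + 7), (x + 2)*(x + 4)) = x + 2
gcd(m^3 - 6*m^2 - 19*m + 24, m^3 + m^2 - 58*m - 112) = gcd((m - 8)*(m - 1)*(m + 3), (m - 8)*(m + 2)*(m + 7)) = m - 8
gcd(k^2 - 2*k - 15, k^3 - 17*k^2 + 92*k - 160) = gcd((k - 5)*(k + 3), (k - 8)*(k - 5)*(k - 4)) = k - 5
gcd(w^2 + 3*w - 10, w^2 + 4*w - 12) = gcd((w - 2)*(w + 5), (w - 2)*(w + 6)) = w - 2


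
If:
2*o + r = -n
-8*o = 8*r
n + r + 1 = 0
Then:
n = -1/2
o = 1/2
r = -1/2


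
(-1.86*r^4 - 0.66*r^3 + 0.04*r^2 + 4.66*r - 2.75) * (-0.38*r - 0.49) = 0.7068*r^5 + 1.1622*r^4 + 0.3082*r^3 - 1.7904*r^2 - 1.2384*r + 1.3475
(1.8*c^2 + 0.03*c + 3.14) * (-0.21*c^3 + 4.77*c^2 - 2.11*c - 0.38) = -0.378*c^5 + 8.5797*c^4 - 4.3143*c^3 + 14.2305*c^2 - 6.6368*c - 1.1932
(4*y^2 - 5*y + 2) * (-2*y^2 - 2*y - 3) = -8*y^4 + 2*y^3 - 6*y^2 + 11*y - 6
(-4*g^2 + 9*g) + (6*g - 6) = -4*g^2 + 15*g - 6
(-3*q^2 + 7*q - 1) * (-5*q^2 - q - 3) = 15*q^4 - 32*q^3 + 7*q^2 - 20*q + 3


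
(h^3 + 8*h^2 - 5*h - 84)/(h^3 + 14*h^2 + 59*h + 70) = (h^2 + h - 12)/(h^2 + 7*h + 10)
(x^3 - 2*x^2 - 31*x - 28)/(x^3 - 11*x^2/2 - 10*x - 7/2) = 2*(x + 4)/(2*x + 1)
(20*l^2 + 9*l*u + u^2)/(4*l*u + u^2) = (5*l + u)/u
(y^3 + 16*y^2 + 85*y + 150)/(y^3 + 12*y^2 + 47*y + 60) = (y^2 + 11*y + 30)/(y^2 + 7*y + 12)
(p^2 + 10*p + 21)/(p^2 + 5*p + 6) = (p + 7)/(p + 2)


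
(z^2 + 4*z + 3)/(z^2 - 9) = (z + 1)/(z - 3)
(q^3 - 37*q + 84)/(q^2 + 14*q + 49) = (q^2 - 7*q + 12)/(q + 7)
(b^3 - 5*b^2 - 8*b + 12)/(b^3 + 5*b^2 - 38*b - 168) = (b^2 + b - 2)/(b^2 + 11*b + 28)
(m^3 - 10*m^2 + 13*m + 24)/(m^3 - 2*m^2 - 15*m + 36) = (m^2 - 7*m - 8)/(m^2 + m - 12)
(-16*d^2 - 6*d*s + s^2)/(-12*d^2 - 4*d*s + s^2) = (-8*d + s)/(-6*d + s)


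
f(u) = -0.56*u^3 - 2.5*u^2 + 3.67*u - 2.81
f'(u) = -1.68*u^2 - 5.0*u + 3.67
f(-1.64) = -13.08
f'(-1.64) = 7.35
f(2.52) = -18.40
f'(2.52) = -19.60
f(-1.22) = -9.99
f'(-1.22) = 7.27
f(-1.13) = -9.34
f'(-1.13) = 7.17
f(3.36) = -39.95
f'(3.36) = -32.10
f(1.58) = -5.46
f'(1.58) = -8.42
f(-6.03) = 6.94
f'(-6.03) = -27.27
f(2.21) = -12.95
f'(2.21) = -15.59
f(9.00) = -580.52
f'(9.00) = -177.41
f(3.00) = -29.42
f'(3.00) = -26.45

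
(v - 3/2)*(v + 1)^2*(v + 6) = v^4 + 13*v^3/2 + v^2 - 27*v/2 - 9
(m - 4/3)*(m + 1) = m^2 - m/3 - 4/3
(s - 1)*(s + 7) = s^2 + 6*s - 7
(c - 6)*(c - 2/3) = c^2 - 20*c/3 + 4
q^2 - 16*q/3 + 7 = (q - 3)*(q - 7/3)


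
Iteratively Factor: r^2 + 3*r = (r + 3)*(r)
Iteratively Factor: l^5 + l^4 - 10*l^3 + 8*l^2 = (l - 2)*(l^4 + 3*l^3 - 4*l^2) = l*(l - 2)*(l^3 + 3*l^2 - 4*l) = l*(l - 2)*(l + 4)*(l^2 - l) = l*(l - 2)*(l - 1)*(l + 4)*(l)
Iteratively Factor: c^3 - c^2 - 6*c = (c - 3)*(c^2 + 2*c) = (c - 3)*(c + 2)*(c)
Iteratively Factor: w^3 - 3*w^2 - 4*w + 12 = (w + 2)*(w^2 - 5*w + 6) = (w - 3)*(w + 2)*(w - 2)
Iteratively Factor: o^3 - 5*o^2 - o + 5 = (o + 1)*(o^2 - 6*o + 5) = (o - 1)*(o + 1)*(o - 5)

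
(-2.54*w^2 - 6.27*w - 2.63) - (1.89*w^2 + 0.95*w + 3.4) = -4.43*w^2 - 7.22*w - 6.03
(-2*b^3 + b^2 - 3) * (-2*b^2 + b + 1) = 4*b^5 - 4*b^4 - b^3 + 7*b^2 - 3*b - 3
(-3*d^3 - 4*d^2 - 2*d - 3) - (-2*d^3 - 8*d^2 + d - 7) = -d^3 + 4*d^2 - 3*d + 4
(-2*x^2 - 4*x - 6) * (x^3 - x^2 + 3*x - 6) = -2*x^5 - 2*x^4 - 8*x^3 + 6*x^2 + 6*x + 36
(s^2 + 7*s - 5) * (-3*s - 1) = -3*s^3 - 22*s^2 + 8*s + 5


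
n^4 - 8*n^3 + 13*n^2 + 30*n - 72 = (n - 4)*(n - 3)^2*(n + 2)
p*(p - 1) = p^2 - p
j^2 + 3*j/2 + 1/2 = (j + 1/2)*(j + 1)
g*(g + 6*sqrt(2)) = g^2 + 6*sqrt(2)*g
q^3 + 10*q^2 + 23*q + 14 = (q + 1)*(q + 2)*(q + 7)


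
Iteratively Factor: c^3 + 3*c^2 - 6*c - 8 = (c + 1)*(c^2 + 2*c - 8) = (c - 2)*(c + 1)*(c + 4)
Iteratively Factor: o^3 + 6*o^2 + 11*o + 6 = (o + 3)*(o^2 + 3*o + 2) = (o + 2)*(o + 3)*(o + 1)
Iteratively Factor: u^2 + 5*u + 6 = (u + 3)*(u + 2)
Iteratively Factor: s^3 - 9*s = (s + 3)*(s^2 - 3*s) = (s - 3)*(s + 3)*(s)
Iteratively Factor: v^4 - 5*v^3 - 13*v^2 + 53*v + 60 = (v - 5)*(v^3 - 13*v - 12) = (v - 5)*(v + 1)*(v^2 - v - 12) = (v - 5)*(v - 4)*(v + 1)*(v + 3)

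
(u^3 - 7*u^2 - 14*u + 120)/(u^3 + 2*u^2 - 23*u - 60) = (u - 6)/(u + 3)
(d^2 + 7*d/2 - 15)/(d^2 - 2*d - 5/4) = 2*(d + 6)/(2*d + 1)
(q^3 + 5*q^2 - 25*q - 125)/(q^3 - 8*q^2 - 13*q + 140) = (q^2 + 10*q + 25)/(q^2 - 3*q - 28)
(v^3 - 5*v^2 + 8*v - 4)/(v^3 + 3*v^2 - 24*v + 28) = (v - 1)/(v + 7)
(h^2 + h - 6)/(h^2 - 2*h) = (h + 3)/h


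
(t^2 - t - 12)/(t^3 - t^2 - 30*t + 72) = (t + 3)/(t^2 + 3*t - 18)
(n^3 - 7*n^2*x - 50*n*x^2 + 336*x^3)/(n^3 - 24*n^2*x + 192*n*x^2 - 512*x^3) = (n^2 + n*x - 42*x^2)/(n^2 - 16*n*x + 64*x^2)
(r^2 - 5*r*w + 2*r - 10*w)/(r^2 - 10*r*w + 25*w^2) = (r + 2)/(r - 5*w)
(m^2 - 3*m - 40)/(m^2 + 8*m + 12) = (m^2 - 3*m - 40)/(m^2 + 8*m + 12)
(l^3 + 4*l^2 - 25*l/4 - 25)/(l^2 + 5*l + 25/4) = (2*l^2 + 3*l - 20)/(2*l + 5)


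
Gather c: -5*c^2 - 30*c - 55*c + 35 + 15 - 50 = -5*c^2 - 85*c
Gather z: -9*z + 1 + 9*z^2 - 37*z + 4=9*z^2 - 46*z + 5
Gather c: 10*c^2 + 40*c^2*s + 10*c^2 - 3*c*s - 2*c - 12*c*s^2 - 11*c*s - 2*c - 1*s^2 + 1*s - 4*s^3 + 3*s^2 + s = c^2*(40*s + 20) + c*(-12*s^2 - 14*s - 4) - 4*s^3 + 2*s^2 + 2*s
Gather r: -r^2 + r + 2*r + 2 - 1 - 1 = -r^2 + 3*r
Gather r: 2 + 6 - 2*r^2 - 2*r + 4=-2*r^2 - 2*r + 12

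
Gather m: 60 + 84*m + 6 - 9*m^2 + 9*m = -9*m^2 + 93*m + 66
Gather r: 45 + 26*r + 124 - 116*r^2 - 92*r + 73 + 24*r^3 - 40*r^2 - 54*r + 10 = 24*r^3 - 156*r^2 - 120*r + 252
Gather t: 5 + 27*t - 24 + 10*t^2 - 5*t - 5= 10*t^2 + 22*t - 24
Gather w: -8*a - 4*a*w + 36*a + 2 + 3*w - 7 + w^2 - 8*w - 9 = 28*a + w^2 + w*(-4*a - 5) - 14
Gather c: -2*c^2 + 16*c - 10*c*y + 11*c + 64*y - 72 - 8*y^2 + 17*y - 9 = -2*c^2 + c*(27 - 10*y) - 8*y^2 + 81*y - 81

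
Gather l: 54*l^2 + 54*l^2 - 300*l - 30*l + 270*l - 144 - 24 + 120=108*l^2 - 60*l - 48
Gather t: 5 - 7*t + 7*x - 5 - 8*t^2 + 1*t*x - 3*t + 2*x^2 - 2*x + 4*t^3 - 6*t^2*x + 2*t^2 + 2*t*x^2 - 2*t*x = 4*t^3 + t^2*(-6*x - 6) + t*(2*x^2 - x - 10) + 2*x^2 + 5*x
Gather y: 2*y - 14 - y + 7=y - 7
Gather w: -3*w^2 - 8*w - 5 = -3*w^2 - 8*w - 5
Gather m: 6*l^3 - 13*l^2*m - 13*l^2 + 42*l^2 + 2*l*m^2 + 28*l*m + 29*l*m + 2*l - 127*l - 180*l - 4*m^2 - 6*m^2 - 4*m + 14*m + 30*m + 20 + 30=6*l^3 + 29*l^2 - 305*l + m^2*(2*l - 10) + m*(-13*l^2 + 57*l + 40) + 50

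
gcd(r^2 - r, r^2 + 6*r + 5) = 1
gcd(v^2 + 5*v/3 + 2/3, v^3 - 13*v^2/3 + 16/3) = v + 1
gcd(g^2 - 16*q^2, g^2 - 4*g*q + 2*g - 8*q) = -g + 4*q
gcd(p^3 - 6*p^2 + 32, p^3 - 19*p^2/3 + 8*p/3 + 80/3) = p^2 - 8*p + 16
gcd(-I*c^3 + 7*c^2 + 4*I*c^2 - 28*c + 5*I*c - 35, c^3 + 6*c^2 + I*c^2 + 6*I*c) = 1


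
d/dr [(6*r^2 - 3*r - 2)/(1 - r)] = (-6*r^2 + 12*r - 5)/(r^2 - 2*r + 1)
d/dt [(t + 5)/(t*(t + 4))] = (-t^2 - 10*t - 20)/(t^2*(t^2 + 8*t + 16))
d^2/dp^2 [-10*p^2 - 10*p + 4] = -20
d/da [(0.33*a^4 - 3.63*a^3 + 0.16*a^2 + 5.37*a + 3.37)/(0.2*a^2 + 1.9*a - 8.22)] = (0.132*a^5 + 1.155*a^4 - 24.6444*a^3 + 88.7458*a^2 - 3.9784*a - 50.5444)/(0.04*a^4 + 0.76*a^3 + 0.322*a^2 - 31.236*a + 67.5684)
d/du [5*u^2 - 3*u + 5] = 10*u - 3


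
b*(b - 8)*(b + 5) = b^3 - 3*b^2 - 40*b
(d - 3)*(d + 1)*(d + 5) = d^3 + 3*d^2 - 13*d - 15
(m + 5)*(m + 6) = m^2 + 11*m + 30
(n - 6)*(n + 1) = n^2 - 5*n - 6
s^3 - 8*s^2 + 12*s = s*(s - 6)*(s - 2)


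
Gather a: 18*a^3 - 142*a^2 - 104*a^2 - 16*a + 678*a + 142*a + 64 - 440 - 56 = 18*a^3 - 246*a^2 + 804*a - 432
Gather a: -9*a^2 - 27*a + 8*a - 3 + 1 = -9*a^2 - 19*a - 2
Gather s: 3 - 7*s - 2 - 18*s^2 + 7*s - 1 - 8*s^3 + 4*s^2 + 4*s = -8*s^3 - 14*s^2 + 4*s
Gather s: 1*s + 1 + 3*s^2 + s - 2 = 3*s^2 + 2*s - 1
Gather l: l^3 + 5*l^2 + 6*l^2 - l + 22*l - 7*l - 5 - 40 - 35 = l^3 + 11*l^2 + 14*l - 80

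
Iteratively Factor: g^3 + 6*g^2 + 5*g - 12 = (g - 1)*(g^2 + 7*g + 12) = (g - 1)*(g + 4)*(g + 3)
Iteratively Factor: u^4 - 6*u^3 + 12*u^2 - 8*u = (u - 2)*(u^3 - 4*u^2 + 4*u) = (u - 2)^2*(u^2 - 2*u) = (u - 2)^3*(u)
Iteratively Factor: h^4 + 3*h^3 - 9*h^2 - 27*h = (h - 3)*(h^3 + 6*h^2 + 9*h) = h*(h - 3)*(h^2 + 6*h + 9) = h*(h - 3)*(h + 3)*(h + 3)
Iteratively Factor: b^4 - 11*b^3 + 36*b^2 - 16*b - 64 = (b - 4)*(b^3 - 7*b^2 + 8*b + 16) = (b - 4)*(b + 1)*(b^2 - 8*b + 16) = (b - 4)^2*(b + 1)*(b - 4)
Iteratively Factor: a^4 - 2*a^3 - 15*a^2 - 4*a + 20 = (a - 1)*(a^3 - a^2 - 16*a - 20) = (a - 1)*(a + 2)*(a^2 - 3*a - 10) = (a - 5)*(a - 1)*(a + 2)*(a + 2)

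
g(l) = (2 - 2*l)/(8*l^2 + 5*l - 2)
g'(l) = (2 - 2*l)*(-16*l - 5)/(8*l^2 + 5*l - 2)^2 - 2/(8*l^2 + 5*l - 2)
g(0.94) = 0.01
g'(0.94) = -0.23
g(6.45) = -0.03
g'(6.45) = 0.00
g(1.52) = -0.04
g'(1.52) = -0.03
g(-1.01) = 3.62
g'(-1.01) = 34.56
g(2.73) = -0.05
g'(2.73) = 0.01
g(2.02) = -0.05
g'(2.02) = -0.00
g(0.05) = -1.10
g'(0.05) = -2.53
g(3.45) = -0.04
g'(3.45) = 0.01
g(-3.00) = 0.15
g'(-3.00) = 0.08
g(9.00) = -0.02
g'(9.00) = 0.00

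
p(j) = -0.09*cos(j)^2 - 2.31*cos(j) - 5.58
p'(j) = 0.18*sin(j)*cos(j) + 2.31*sin(j)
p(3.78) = -3.78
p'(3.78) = -1.29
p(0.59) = -7.56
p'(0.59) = 1.37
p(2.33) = -4.03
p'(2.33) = 1.59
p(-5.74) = -7.62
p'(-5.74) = 1.27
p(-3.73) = -3.72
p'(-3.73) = 1.20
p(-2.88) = -3.43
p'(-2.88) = -0.55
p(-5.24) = -6.77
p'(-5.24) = 2.07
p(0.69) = -7.42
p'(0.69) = 1.56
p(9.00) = -3.55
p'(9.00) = 0.88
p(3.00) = -3.38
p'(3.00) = 0.30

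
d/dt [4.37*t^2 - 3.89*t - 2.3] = 8.74*t - 3.89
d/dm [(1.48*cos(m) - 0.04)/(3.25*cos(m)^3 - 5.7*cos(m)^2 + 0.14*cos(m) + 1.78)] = (9.62*cos(m)^3 - 8.826*cos(m)^2 + 0.456*cos(m) - 2.64)*sin(m)/(10.5625*cos(m)^6 - 37.05*cos(m)^5 + 33.4*cos(m)^4 + 9.974*cos(m)^3 - 20.2724*cos(m)^2 + 0.4984*cos(m) + 3.1684)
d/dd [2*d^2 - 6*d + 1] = 4*d - 6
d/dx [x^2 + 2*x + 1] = 2*x + 2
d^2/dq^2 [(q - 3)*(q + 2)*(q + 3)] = 6*q + 4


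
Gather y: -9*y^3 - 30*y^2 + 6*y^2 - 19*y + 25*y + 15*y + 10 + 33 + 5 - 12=-9*y^3 - 24*y^2 + 21*y + 36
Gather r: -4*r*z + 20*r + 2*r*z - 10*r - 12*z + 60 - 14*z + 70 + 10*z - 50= r*(10 - 2*z) - 16*z + 80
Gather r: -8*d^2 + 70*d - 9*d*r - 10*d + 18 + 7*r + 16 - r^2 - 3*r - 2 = -8*d^2 + 60*d - r^2 + r*(4 - 9*d) + 32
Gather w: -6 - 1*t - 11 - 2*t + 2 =-3*t - 15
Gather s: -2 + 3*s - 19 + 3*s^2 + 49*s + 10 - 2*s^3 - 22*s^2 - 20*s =-2*s^3 - 19*s^2 + 32*s - 11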